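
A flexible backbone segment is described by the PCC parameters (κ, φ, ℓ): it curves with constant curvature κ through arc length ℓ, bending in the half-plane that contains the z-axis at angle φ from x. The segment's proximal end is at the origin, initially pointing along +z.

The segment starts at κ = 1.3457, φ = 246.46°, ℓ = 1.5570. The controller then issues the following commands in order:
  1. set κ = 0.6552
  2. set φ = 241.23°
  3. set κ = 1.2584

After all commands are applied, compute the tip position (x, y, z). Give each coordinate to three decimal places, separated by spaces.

initial: κ=1.3457, φ=246.46°, ℓ=1.5570
cmd 1: set κ=0.6552 → (κ,φ,ℓ)=(0.6552,246.46°,1.5570) → tip=(-0.2906,-0.6671,1.3006)
cmd 2: set φ=241.23° → (κ,φ,ℓ)=(0.6552,241.23°,1.5570) → tip=(-0.3502,-0.6378,1.3006)
cmd 3: set κ=1.2584 → (κ,φ,ℓ)=(1.2584,241.23°,1.5570) → tip=(-0.5274,-0.9604,0.7354)

-0.527 -0.960 0.735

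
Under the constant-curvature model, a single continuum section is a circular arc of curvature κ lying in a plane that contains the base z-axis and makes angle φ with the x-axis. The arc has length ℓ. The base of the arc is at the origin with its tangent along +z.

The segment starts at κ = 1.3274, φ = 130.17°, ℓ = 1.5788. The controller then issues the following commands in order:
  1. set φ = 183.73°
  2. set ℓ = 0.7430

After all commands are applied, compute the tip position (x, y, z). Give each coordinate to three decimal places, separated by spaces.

-0.337 -0.022 0.628

initial: κ=1.3274, φ=130.17°, ℓ=1.5788
cmd 1: set φ=183.73° → (κ,φ,ℓ)=(1.3274,183.73°,1.5788) → tip=(-1.1285,-0.0736,0.6519)
cmd 2: set ℓ=0.7430 → (κ,φ,ℓ)=(1.3274,183.73°,0.7430) → tip=(-0.3369,-0.0220,0.6283)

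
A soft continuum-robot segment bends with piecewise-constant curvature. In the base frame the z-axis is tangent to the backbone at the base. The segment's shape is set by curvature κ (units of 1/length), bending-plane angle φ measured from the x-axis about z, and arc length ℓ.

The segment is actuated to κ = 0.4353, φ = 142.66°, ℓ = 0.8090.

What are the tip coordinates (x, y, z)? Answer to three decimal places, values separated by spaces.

-0.112 0.086 0.792

θ = κ·ℓ = 0.4353 × 0.8090 = 0.35216 rad
ρ = (1 − cos θ)/κ = (1 − 0.93863)/0.4353 = 0.14098
z = sin θ / κ = 0.34492/0.4353 = 0.79238
x = ρ cos φ = 0.14098 × cos(142.66°) = -0.11209
y = ρ sin φ = 0.14098 × sin(142.66°) = 0.08551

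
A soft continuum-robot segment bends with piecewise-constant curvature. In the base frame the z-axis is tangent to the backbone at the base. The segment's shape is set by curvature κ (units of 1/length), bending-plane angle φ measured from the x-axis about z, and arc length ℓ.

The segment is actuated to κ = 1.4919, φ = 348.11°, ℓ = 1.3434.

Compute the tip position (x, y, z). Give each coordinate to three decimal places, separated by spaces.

θ = κ·ℓ = 1.4919 × 1.3434 = 2.00422 rad
ρ = (1 − cos θ)/κ = (1 − -0.41998)/1.4919 = 0.95179
z = sin θ / κ = 0.90753/1.4919 = 0.60831
x = ρ cos φ = 0.95179 × cos(348.11°) = 0.93137
y = ρ sin φ = 0.95179 × sin(348.11°) = -0.19610

0.931 -0.196 0.608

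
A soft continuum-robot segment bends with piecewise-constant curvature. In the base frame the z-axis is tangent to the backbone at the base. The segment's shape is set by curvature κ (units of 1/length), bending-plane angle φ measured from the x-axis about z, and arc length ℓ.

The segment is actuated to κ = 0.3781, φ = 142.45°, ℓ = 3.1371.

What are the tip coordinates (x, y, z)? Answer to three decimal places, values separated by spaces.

-1.310 1.007 2.452

θ = κ·ℓ = 0.3781 × 3.1371 = 1.18614 rad
ρ = (1 − cos θ)/κ = (1 − 0.37524)/0.3781 = 1.65236
z = sin θ / κ = 0.92693/0.3781 = 2.45154
x = ρ cos φ = 1.65236 × cos(142.45°) = -1.31003
y = ρ sin φ = 1.65236 × sin(142.45°) = 1.00704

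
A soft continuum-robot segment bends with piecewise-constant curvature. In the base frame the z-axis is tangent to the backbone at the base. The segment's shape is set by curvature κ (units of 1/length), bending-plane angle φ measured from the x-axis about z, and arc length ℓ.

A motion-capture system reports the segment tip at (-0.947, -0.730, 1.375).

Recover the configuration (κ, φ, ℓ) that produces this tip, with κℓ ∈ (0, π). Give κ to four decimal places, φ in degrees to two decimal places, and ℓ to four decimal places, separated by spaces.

ρ = √(x²+y²) = √(-0.947² + -0.730²) = 1.19570
φ = atan2(y, x) mod 360° = atan2(-0.730, -0.947) = 217.6270°
|p|² = ρ² + z² = 1.19570² + 1.375² = 3.32033
κ = 2ρ / |p|² = 2×1.19570 / 3.32033 = 0.72023
θ = 2·atan2(ρ, z) = 2·atan2(1.19570, 1.375) = 1.43153 rad
ℓ = θ/κ = 1.43153/0.72023 = 1.98760

0.7202 217.63 1.9876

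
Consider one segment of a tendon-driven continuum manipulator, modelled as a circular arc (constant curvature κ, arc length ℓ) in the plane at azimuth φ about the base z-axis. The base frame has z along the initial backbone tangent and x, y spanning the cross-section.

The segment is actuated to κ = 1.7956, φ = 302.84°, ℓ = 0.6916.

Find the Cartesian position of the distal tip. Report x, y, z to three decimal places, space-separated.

θ = κ·ℓ = 1.7956 × 0.6916 = 1.24184 rad
ρ = (1 − cos θ)/κ = (1 − 0.32306)/1.7956 = 0.37700
z = sin θ / κ = 0.94638/1.7956 = 0.52705
x = ρ cos φ = 0.37700 × cos(302.84°) = 0.20445
y = ρ sin φ = 0.37700 × sin(302.84°) = -0.31675

0.204 -0.317 0.527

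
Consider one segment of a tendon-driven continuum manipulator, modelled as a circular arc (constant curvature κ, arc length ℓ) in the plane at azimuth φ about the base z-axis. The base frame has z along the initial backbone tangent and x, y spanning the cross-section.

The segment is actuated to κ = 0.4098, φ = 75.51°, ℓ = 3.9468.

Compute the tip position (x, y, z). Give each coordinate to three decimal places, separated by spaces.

0.639 2.473 2.438

θ = κ·ℓ = 0.4098 × 3.9468 = 1.61740 rad
ρ = (1 − cos θ)/κ = (1 − -0.04659)/0.4098 = 2.55389
z = sin θ / κ = 0.99891/0.4098 = 2.43757
x = ρ cos φ = 2.55389 × cos(75.51°) = 0.63901
y = ρ sin φ = 2.55389 × sin(75.51°) = 2.47266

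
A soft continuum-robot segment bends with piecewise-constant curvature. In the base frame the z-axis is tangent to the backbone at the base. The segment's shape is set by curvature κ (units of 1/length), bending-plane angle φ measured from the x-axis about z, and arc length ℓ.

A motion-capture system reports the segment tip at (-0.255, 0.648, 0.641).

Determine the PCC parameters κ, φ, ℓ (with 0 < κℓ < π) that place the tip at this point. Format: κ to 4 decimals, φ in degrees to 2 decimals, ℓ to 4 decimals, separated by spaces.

ρ = √(x²+y²) = √(-0.255² + 0.648²) = 0.69637
φ = atan2(y, x) mod 360° = atan2(0.648, -0.255) = 111.4806°
|p|² = ρ² + z² = 0.69637² + 0.641² = 0.89581
κ = 2ρ / |p|² = 2×0.69637 / 0.89581 = 1.55472
θ = 2·atan2(ρ, z) = 2·atan2(0.69637, 0.641) = 1.65355 rad
ℓ = θ/κ = 1.65355/1.55472 = 1.06357

1.5547 111.48 1.0636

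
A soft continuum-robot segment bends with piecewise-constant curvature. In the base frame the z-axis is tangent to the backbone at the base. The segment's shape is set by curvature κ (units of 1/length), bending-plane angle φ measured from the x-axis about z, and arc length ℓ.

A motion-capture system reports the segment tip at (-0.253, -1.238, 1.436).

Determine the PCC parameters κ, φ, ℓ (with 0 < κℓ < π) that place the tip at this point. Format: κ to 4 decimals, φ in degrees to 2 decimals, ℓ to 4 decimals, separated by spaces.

0.6907 258.45 2.0895

ρ = √(x²+y²) = √(-0.253² + -1.238²) = 1.26359
φ = atan2(y, x) mod 360° = atan2(-1.238, -0.253) = 258.4500°
|p|² = ρ² + z² = 1.26359² + 1.436² = 3.65875
κ = 2ρ / |p|² = 2×1.26359 / 3.65875 = 0.69072
θ = 2·atan2(ρ, z) = 2·atan2(1.26359, 1.436) = 1.44324 rad
ℓ = θ/κ = 1.44324/0.69072 = 2.08946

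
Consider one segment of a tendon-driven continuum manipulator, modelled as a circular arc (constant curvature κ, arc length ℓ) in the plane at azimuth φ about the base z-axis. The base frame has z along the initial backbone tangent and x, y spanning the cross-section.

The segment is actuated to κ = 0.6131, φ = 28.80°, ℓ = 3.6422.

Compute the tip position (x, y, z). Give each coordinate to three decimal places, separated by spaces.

2.308 1.269 1.286

θ = κ·ℓ = 0.6131 × 3.6422 = 2.23303 rad
ρ = (1 − cos θ)/κ = (1 − -0.61488)/0.6131 = 2.63396
z = sin θ / κ = 0.78862/0.6131 = 1.28628
x = ρ cos φ = 2.63396 × cos(28.80°) = 2.30816
y = ρ sin φ = 2.63396 × sin(28.80°) = 1.26892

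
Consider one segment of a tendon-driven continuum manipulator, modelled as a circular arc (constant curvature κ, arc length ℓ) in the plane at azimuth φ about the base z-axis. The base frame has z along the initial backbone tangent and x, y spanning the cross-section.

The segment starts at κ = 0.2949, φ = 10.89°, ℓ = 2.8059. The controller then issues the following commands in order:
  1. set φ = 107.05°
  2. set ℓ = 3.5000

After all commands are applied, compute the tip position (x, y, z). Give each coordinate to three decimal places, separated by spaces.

-0.484 1.579 2.911

initial: κ=0.2949, φ=10.89°, ℓ=2.8059
cmd 1: set φ=107.05° → (κ,φ,ℓ)=(0.2949,107.05°,2.8059) → tip=(-0.3214,1.0480,2.4965)
cmd 2: set ℓ=3.5000 → (κ,φ,ℓ)=(0.2949,107.05°,3.5000) → tip=(-0.4842,1.5789,2.9108)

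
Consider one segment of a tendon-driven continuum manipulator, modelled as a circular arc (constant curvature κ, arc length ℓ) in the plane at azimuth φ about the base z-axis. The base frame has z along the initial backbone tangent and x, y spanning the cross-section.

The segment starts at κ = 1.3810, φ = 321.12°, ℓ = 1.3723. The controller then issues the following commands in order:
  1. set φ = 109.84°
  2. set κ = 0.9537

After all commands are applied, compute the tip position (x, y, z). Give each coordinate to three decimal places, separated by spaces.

initial: κ=1.3810, φ=321.12°, ℓ=1.3723
cmd 1: set φ=109.84° → (κ,φ,ℓ)=(1.3810,109.84°,1.3723) → tip=(-0.3241,0.8982,0.6864)
cmd 2: set κ=0.9537 → (κ,φ,ℓ)=(0.9537,109.84°,1.3723) → tip=(-0.2637,0.7308,1.0128)

-0.264 0.731 1.013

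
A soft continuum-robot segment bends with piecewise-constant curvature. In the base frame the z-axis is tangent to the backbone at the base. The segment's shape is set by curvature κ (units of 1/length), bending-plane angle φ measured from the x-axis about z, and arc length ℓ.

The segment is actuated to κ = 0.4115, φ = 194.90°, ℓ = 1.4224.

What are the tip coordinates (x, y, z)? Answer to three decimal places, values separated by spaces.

θ = κ·ℓ = 0.4115 × 1.4224 = 0.58532 rad
ρ = (1 − cos θ)/κ = (1 − 0.83354)/0.4115 = 0.40453
z = sin θ / κ = 0.55246/0.4115 = 1.34256
x = ρ cos φ = 0.40453 × cos(194.90°) = -0.39093
y = ρ sin φ = 0.40453 × sin(194.90°) = -0.10402

-0.391 -0.104 1.343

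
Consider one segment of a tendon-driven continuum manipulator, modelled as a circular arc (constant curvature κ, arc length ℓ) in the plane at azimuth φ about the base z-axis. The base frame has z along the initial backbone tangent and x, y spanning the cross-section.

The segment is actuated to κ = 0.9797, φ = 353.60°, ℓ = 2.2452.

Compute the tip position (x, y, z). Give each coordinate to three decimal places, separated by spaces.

θ = κ·ℓ = 0.9797 × 2.2452 = 2.19962 rad
ρ = (1 − cos θ)/κ = (1 − -0.58820)/0.9797 = 1.62110
z = sin θ / κ = 0.80872/0.9797 = 0.82548
x = ρ cos φ = 1.62110 × cos(353.60°) = 1.61100
y = ρ sin φ = 1.62110 × sin(353.60°) = -0.18070

1.611 -0.181 0.825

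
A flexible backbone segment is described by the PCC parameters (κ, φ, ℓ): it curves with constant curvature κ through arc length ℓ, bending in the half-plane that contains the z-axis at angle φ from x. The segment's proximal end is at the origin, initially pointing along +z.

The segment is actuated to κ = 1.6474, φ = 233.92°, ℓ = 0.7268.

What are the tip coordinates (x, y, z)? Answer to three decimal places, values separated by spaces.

θ = κ·ℓ = 1.6474 × 0.7268 = 1.19733 rad
ρ = (1 − cos θ)/κ = (1 − 0.36484)/1.6474 = 0.38555
z = sin θ / κ = 0.93107/1.6474 = 0.56517
x = ρ cos φ = 0.38555 × cos(233.92°) = -0.22706
y = ρ sin φ = 0.38555 × sin(233.92°) = -0.31160

-0.227 -0.312 0.565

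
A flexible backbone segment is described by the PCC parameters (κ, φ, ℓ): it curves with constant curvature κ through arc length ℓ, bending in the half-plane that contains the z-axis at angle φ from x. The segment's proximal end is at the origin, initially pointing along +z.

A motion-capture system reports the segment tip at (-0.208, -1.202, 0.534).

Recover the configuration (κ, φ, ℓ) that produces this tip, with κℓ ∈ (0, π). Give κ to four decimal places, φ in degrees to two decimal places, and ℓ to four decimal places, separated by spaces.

1.3759 260.18 1.6835

ρ = √(x²+y²) = √(-0.208² + -1.202²) = 1.21986
φ = atan2(y, x) mod 360° = atan2(-1.202, -0.208) = 260.1825°
|p|² = ρ² + z² = 1.21986² + 0.534² = 1.77322
κ = 2ρ / |p|² = 2×1.21986 / 1.77322 = 1.37587
θ = 2·atan2(ρ, z) = 2·atan2(1.21986, 0.534) = 2.31635 rad
ℓ = θ/κ = 2.31635/1.37587 = 1.68355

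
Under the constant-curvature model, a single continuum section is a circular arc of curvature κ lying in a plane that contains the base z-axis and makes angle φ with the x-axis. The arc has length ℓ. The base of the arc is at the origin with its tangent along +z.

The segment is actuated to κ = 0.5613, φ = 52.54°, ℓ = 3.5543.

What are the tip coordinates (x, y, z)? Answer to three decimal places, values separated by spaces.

θ = κ·ℓ = 0.5613 × 3.5543 = 1.99503 rad
ρ = (1 − cos θ)/κ = (1 − -0.41162)/0.5613 = 2.51491
z = sin θ / κ = 0.91136/0.5613 = 1.62365
x = ρ cos φ = 2.51491 × cos(52.54°) = 1.52959
y = ρ sin φ = 2.51491 × sin(52.54°) = 1.99628

1.530 1.996 1.624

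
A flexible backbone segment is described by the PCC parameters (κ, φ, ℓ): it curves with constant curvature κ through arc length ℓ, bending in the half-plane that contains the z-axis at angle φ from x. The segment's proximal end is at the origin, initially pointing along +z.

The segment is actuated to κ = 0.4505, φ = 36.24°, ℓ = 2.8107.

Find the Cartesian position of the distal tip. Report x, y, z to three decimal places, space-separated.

1.253 0.919 2.118

θ = κ·ℓ = 0.4505 × 2.8107 = 1.26622 rad
ρ = (1 − cos θ)/κ = (1 − 0.29989)/0.4505 = 1.55408
z = sin θ / κ = 0.95397/0.4505 = 2.11759
x = ρ cos φ = 1.55408 × cos(36.24°) = 1.25344
y = ρ sin φ = 1.55408 × sin(36.24°) = 0.91872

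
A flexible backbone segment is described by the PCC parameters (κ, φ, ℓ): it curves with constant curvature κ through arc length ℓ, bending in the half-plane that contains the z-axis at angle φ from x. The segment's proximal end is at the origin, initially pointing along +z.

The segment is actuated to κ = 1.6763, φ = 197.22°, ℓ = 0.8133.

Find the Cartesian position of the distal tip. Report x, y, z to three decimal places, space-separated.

-0.452 -0.140 0.584

θ = κ·ℓ = 1.6763 × 0.8133 = 1.36333 rad
ρ = (1 − cos θ)/κ = (1 − 0.20598)/1.6763 = 0.47368
z = sin θ / κ = 0.97856/1.6763 = 0.58376
x = ρ cos φ = 0.47368 × cos(197.22°) = -0.45244
y = ρ sin φ = 0.47368 × sin(197.22°) = -0.14023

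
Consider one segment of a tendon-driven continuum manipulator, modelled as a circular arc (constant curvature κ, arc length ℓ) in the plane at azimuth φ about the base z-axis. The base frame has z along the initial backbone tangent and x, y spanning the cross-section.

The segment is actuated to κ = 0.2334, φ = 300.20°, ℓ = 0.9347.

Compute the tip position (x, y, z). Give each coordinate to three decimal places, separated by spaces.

θ = κ·ℓ = 0.2334 × 0.9347 = 0.21816 rad
ρ = (1 − cos θ)/κ = (1 − 0.97630)/0.2334 = 0.10155
z = sin θ / κ = 0.21643/0.2334 = 0.92730
x = ρ cos φ = 0.10155 × cos(300.20°) = 0.05108
y = ρ sin φ = 0.10155 × sin(300.20°) = -0.08777

0.051 -0.088 0.927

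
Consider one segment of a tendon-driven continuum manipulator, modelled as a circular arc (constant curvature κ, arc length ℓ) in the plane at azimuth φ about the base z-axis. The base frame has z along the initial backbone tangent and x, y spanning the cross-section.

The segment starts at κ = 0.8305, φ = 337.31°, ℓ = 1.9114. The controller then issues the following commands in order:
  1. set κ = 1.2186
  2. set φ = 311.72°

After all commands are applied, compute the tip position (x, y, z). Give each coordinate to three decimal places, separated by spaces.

0.922 -1.034 0.596

initial: κ=0.8305, φ=337.31°, ℓ=1.9114
cmd 1: set κ=1.2186 → (κ,φ,ℓ)=(1.2186,337.31°,1.9114) → tip=(1.2778,-0.5343,0.5957)
cmd 2: set φ=311.72° → (κ,φ,ℓ)=(1.2186,311.72°,1.9114) → tip=(0.9217,-1.0338,0.5957)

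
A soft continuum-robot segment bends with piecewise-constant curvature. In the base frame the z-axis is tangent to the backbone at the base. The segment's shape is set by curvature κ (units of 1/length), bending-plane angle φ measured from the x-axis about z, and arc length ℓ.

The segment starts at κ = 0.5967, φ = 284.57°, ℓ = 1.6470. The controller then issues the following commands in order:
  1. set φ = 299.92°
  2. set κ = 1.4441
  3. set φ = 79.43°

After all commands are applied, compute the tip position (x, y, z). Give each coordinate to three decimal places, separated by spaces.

0.219 1.173 0.479

initial: κ=0.5967, φ=284.57°, ℓ=1.6470
cmd 1: set φ=299.92° → (κ,φ,ℓ)=(0.5967,299.92°,1.6470) → tip=(0.3722,-0.6468,1.3944)
cmd 2: set κ=1.4441 → (κ,φ,ℓ)=(1.4441,299.92°,1.6470) → tip=(0.5950,-1.0339,0.4786)
cmd 3: set φ=79.43° → (κ,φ,ℓ)=(1.4441,79.43°,1.6470) → tip=(0.2188,1.1727,0.4786)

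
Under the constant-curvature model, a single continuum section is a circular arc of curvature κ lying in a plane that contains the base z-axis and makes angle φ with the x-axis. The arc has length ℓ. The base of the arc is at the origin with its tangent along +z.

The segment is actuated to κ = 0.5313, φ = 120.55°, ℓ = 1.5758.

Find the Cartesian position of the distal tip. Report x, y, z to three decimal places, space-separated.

θ = κ·ℓ = 0.5313 × 1.5758 = 0.83722 rad
ρ = (1 − cos θ)/κ = (1 − 0.66953)/0.5313 = 0.62201
z = sin θ / κ = 0.74279/0.5313 = 1.39805
x = ρ cos φ = 0.62201 × cos(120.55°) = -0.31616
y = ρ sin φ = 0.62201 × sin(120.55°) = 0.53566

-0.316 0.536 1.398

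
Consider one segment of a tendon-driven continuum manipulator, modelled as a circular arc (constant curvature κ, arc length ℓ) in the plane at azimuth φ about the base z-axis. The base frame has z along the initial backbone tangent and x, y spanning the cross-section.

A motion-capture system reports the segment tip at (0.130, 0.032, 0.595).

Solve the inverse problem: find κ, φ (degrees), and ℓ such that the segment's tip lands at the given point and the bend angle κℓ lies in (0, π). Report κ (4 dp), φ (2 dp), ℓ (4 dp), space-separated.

ρ = √(x²+y²) = √(0.130² + 0.032²) = 0.13388
φ = atan2(y, x) mod 360° = atan2(0.032, 0.130) = 13.8287°
|p|² = ρ² + z² = 0.13388² + 0.595² = 0.37195
κ = 2ρ / |p|² = 2×0.13388 / 0.37195 = 0.71989
θ = 2·atan2(ρ, z) = 2·atan2(0.13388, 0.595) = 0.44265 rad
ℓ = θ/κ = 0.44265/0.71989 = 0.61488

0.7199 13.83 0.6149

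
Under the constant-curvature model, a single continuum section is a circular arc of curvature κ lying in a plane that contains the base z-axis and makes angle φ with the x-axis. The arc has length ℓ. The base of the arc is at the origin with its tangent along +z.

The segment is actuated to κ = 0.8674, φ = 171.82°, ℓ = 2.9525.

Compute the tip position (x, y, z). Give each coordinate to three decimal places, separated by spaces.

-2.095 0.301 0.632

θ = κ·ℓ = 0.8674 × 2.9525 = 2.56100 rad
ρ = (1 − cos θ)/κ = (1 − -0.83614)/0.8674 = 2.11683
z = sin θ / κ = 0.54852/0.8674 = 0.63237
x = ρ cos φ = 2.11683 × cos(171.82°) = -2.09529
y = ρ sin φ = 2.11683 × sin(171.82°) = 0.30119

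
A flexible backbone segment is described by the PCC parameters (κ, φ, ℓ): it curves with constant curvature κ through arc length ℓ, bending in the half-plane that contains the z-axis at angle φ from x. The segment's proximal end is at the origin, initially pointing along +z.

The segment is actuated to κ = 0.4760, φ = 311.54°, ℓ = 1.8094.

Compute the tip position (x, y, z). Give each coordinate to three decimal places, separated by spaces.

θ = κ·ℓ = 0.4760 × 1.8094 = 0.86127 rad
ρ = (1 − cos θ)/κ = (1 − 0.65147)/0.4760 = 0.73220
z = sin θ / κ = 0.75867/0.4760 = 1.59385
x = ρ cos φ = 0.73220 × cos(311.54°) = 0.48556
y = ρ sin φ = 0.73220 × sin(311.54°) = -0.54805

0.486 -0.548 1.594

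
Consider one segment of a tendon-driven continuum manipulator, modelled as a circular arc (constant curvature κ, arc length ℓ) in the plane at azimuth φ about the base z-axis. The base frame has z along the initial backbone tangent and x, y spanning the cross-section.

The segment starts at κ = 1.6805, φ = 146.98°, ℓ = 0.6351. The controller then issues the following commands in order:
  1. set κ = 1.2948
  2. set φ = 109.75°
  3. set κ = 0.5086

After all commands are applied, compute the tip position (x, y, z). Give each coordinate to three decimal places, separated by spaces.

-0.034 0.096 0.624

initial: κ=1.6805, φ=146.98°, ℓ=0.6351
cmd 1: set κ=1.2948 → (κ,φ,ℓ)=(1.2948,146.98°,0.6351) → tip=(-0.2069,0.1345,0.5659)
cmd 2: set φ=109.75° → (κ,φ,ℓ)=(1.2948,109.75°,0.6351) → tip=(-0.0834,0.2322,0.5659)
cmd 3: set κ=0.5086 → (κ,φ,ℓ)=(0.5086,109.75°,0.6351) → tip=(-0.0344,0.0957,0.6241)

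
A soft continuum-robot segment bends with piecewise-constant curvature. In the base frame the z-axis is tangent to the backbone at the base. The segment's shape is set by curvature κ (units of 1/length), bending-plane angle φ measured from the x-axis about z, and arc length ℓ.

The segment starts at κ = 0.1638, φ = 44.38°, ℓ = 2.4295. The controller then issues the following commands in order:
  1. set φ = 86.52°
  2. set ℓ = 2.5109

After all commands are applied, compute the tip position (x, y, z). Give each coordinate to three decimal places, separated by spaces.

0.031 0.508 2.441

initial: κ=0.1638, φ=44.38°, ℓ=2.4295
cmd 1: set φ=86.52° → (κ,φ,ℓ)=(0.1638,86.52°,2.4295) → tip=(0.0290,0.4762,2.3659)
cmd 2: set ℓ=2.5109 → (κ,φ,ℓ)=(0.1638,86.52°,2.5109) → tip=(0.0309,0.5082,2.4407)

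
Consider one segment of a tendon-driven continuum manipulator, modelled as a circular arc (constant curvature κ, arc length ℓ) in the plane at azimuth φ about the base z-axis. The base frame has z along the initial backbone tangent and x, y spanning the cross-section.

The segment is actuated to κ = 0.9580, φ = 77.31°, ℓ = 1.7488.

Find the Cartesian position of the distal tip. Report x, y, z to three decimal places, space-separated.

0.253 1.125 1.038

θ = κ·ℓ = 0.9580 × 1.7488 = 1.67535 rad
ρ = (1 − cos θ)/κ = (1 − -0.10436)/0.9580 = 1.15278
z = sin θ / κ = 0.99454/0.9580 = 1.03814
x = ρ cos φ = 1.15278 × cos(77.31°) = 0.25324
y = ρ sin φ = 1.15278 × sin(77.31°) = 1.12462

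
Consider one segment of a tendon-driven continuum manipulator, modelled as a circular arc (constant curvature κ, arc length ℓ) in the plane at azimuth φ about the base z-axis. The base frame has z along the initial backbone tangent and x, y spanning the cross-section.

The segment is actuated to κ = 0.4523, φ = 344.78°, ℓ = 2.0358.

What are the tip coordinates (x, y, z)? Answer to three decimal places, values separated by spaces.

0.842 -0.229 1.760

θ = κ·ℓ = 0.4523 × 2.0358 = 0.92079 rad
ρ = (1 − cos θ)/κ = (1 − 0.60519)/0.4523 = 0.87290
z = sin θ / κ = 0.79608/0.4523 = 1.76007
x = ρ cos φ = 0.87290 × cos(344.78°) = 0.84228
y = ρ sin φ = 0.87290 × sin(344.78°) = -0.22916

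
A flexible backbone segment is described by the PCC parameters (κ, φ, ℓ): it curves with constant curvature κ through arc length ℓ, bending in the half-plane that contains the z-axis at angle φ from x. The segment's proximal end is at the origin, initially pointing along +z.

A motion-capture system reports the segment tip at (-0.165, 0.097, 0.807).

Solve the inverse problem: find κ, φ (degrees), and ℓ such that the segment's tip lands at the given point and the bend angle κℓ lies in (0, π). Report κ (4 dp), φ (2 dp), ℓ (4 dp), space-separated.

0.5565 149.55 0.8369

ρ = √(x²+y²) = √(-0.165² + 0.097²) = 0.19140
φ = atan2(y, x) mod 360° = atan2(0.097, -0.165) = 149.5496°
|p|² = ρ² + z² = 0.19140² + 0.807² = 0.68788
κ = 2ρ / |p|² = 2×0.19140 / 0.68788 = 0.55649
θ = 2·atan2(ρ, z) = 2·atan2(0.19140, 0.807) = 0.46574 rad
ℓ = θ/κ = 0.46574/0.55649 = 0.83693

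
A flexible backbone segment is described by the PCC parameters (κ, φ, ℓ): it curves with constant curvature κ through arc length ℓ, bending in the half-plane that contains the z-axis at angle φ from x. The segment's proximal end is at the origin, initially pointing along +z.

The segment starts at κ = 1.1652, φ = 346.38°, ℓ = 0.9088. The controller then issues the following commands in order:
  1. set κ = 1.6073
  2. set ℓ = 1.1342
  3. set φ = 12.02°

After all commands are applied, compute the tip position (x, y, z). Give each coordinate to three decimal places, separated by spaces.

initial: κ=1.1652, φ=346.38°, ℓ=0.9088
cmd 1: set κ=1.6073 → (κ,φ,ℓ)=(1.6073,346.38°,0.9088) → tip=(0.5382,-0.1304,0.6184)
cmd 2: set ℓ=1.1342 → (κ,φ,ℓ)=(1.6073,346.38°,1.1342) → tip=(0.7556,-0.1831,0.6025)
cmd 3: set φ=12.02° → (κ,φ,ℓ)=(1.6073,12.02°,1.1342) → tip=(0.7604,0.1619,0.6025)

0.760 0.162 0.602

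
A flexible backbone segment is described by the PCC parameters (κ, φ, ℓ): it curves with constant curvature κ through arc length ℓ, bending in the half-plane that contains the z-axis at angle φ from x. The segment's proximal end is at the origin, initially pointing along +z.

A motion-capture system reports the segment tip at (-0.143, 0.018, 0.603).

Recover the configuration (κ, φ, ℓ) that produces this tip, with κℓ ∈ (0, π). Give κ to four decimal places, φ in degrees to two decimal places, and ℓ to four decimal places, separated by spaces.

ρ = √(x²+y²) = √(-0.143² + 0.018²) = 0.14413
φ = atan2(y, x) mod 360° = atan2(0.018, -0.143) = 172.8257°
|p|² = ρ² + z² = 0.14413² + 0.603² = 0.38438
κ = 2ρ / |p|² = 2×0.14413 / 0.38438 = 0.74992
θ = 2·atan2(ρ, z) = 2·atan2(0.14413, 0.603) = 0.46923 rad
ℓ = θ/κ = 0.46923/0.74992 = 0.62571

0.7499 172.83 0.6257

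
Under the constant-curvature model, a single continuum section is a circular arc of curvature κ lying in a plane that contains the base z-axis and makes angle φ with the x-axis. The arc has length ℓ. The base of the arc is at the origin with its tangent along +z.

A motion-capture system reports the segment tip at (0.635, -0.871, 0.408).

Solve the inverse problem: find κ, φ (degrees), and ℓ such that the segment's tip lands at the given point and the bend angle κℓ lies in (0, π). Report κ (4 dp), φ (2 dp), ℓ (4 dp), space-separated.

1.6229 306.09 1.4898

ρ = √(x²+y²) = √(0.635² + -0.871²) = 1.07790
φ = atan2(y, x) mod 360° = atan2(-0.871, 0.635) = 306.0938°
|p|² = ρ² + z² = 1.07790² + 0.408² = 1.32833
κ = 2ρ / |p|² = 2×1.07790 / 1.32833 = 1.62294
θ = 2·atan2(ρ, z) = 2·atan2(1.07790, 0.408) = 2.41790 rad
ℓ = θ/κ = 2.41790/1.62294 = 1.48983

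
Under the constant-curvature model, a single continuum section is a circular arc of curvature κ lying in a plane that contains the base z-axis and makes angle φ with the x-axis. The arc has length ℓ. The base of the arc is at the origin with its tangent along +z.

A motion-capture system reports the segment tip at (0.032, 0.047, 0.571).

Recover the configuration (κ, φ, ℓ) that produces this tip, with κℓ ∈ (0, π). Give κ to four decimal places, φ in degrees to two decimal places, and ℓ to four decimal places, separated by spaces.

0.3454 55.75 0.5748

ρ = √(x²+y²) = √(0.032² + 0.047²) = 0.05686
φ = atan2(y, x) mod 360° = atan2(0.047, 0.032) = 55.7510°
|p|² = ρ² + z² = 0.05686² + 0.571² = 0.32927
κ = 2ρ / |p|² = 2×0.05686 / 0.32927 = 0.34536
θ = 2·atan2(ρ, z) = 2·atan2(0.05686, 0.571) = 0.19850 rad
ℓ = θ/κ = 0.19850/0.34536 = 0.57477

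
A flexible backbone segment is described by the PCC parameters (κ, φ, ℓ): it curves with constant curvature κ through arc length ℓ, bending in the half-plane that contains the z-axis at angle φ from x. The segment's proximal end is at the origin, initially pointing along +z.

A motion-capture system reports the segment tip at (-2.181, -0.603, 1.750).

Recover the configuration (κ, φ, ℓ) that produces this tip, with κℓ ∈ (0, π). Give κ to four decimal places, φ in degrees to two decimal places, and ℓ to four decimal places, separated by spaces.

ρ = √(x²+y²) = √(-2.181² + -0.603²) = 2.26282
φ = atan2(y, x) mod 360° = atan2(-0.603, -2.181) = 195.4550°
|p|² = ρ² + z² = 2.26282² + 1.750² = 8.18287
κ = 2ρ / |p|² = 2×2.26282 / 8.18287 = 0.55306
θ = 2·atan2(ρ, z) = 2·atan2(2.26282, 1.750) = 1.82501 rad
ℓ = θ/κ = 1.82501/0.55306 = 3.29982

0.5531 195.45 3.2998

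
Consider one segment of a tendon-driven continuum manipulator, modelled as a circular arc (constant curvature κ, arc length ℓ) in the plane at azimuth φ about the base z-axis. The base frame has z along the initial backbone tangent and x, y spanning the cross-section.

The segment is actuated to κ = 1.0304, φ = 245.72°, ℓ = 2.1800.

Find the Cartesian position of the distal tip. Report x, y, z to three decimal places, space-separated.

θ = κ·ℓ = 1.0304 × 2.1800 = 2.24627 rad
ρ = (1 − cos θ)/κ = (1 − -0.62527)/1.0304 = 1.57732
z = sin θ / κ = 0.78041/1.0304 = 0.75739
x = ρ cos φ = 1.57732 × cos(245.72°) = -0.64859
y = ρ sin φ = 1.57732 × sin(245.72°) = -1.43780

-0.649 -1.438 0.757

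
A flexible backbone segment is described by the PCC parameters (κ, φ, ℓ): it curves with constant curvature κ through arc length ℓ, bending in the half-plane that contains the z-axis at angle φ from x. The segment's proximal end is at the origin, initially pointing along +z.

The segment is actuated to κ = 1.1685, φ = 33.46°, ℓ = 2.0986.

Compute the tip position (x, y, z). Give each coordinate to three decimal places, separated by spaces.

θ = κ·ℓ = 1.1685 × 2.0986 = 2.45221 rad
ρ = (1 − cos θ)/κ = (1 − -0.77164)/1.1685 = 1.51617
z = sin θ / κ = 0.63606/1.1685 = 0.54434
x = ρ cos φ = 1.51617 × cos(33.46°) = 1.26489
y = ρ sin φ = 1.51617 × sin(33.46°) = 0.83595

1.265 0.836 0.544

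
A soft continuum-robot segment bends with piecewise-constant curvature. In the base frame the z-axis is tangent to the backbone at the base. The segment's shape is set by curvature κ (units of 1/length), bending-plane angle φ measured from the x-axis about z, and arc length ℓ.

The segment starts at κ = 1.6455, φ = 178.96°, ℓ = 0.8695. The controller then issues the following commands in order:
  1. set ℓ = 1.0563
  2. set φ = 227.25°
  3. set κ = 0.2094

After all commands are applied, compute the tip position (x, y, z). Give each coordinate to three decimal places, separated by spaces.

-0.079 -0.085 1.048

initial: κ=1.6455, φ=178.96°, ℓ=0.8695
cmd 1: set ℓ=1.0563 → (κ,φ,ℓ)=(1.6455,178.96°,1.0563) → tip=(-0.7088,0.0129,0.5992)
cmd 2: set φ=227.25° → (κ,φ,ℓ)=(1.6455,227.25°,1.0563) → tip=(-0.4812,-0.5206,0.5992)
cmd 3: set κ=0.2094 → (κ,φ,ℓ)=(0.2094,227.25°,1.0563) → tip=(-0.0790,-0.0854,1.0477)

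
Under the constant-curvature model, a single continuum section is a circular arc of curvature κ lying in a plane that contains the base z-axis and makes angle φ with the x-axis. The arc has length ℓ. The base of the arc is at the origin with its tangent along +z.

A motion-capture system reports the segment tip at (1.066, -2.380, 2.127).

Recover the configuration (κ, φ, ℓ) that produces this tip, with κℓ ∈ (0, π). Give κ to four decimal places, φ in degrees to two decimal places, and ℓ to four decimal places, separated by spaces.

ρ = √(x²+y²) = √(1.066² + -2.380²) = 2.60783
φ = atan2(y, x) mod 360° = atan2(-2.380, 1.066) = 294.1276°
|p|² = ρ² + z² = 2.60783² + 2.127² = 11.32489
κ = 2ρ / |p|² = 2×2.60783 / 11.32489 = 0.46055
θ = 2·atan2(ρ, z) = 2·atan2(2.60783, 2.127) = 1.77320 rad
ℓ = θ/κ = 1.77320/0.46055 = 3.85021

0.4605 294.13 3.8502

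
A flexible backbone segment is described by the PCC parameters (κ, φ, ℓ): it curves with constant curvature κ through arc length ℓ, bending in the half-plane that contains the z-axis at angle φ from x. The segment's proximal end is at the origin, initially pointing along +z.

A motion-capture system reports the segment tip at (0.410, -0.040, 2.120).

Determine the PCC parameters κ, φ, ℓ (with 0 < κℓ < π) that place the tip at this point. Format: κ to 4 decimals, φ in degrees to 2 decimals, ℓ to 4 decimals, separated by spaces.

0.1766 354.43 2.1730

ρ = √(x²+y²) = √(0.410² + -0.040²) = 0.41195
φ = atan2(y, x) mod 360° = atan2(-0.040, 0.410) = 354.4278°
|p|² = ρ² + z² = 0.41195² + 2.120² = 4.66410
κ = 2ρ / |p|² = 2×0.41195 / 4.66410 = 0.17665
θ = 2·atan2(ρ, z) = 2·atan2(0.41195, 2.120) = 0.38385 rad
ℓ = θ/κ = 0.38385/0.17665 = 2.17297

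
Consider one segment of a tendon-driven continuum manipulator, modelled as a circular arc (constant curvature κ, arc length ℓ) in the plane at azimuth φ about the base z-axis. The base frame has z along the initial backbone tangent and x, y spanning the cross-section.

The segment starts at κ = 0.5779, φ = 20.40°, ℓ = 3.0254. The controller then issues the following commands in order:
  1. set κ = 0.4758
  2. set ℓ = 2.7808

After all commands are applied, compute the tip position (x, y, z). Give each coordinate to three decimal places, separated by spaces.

1.487 0.553 2.038

initial: κ=0.5779, φ=20.40°, ℓ=3.0254
cmd 1: set κ=0.4758 → (κ,φ,ℓ)=(0.4758,20.40°,3.0254) → tip=(1.7120,0.6367,2.0836)
cmd 2: set ℓ=2.7808 → (κ,φ,ℓ)=(0.4758,20.40°,2.7808) → tip=(1.4870,0.5530,2.0376)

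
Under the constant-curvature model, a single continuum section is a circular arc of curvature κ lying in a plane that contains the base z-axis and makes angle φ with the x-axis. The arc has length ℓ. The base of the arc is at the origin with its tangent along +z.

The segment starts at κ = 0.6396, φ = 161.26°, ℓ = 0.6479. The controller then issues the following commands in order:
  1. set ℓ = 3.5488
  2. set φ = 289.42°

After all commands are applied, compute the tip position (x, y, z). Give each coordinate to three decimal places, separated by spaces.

initial: κ=0.6396, φ=161.26°, ℓ=0.6479
cmd 1: set ℓ=3.5488 → (κ,φ,ℓ)=(0.6396,161.26°,3.5488) → tip=(-2.4333,0.8255,1.1968)
cmd 2: set φ=289.42° → (κ,φ,ℓ)=(0.6396,289.42°,3.5488) → tip=(0.8543,-2.4233,1.1968)

0.854 -2.423 1.197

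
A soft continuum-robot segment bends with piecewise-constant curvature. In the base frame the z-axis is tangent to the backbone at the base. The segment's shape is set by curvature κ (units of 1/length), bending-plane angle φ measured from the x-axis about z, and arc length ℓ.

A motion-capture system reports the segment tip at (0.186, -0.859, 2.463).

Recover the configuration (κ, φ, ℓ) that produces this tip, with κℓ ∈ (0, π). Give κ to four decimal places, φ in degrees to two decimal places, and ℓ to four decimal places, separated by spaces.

ρ = √(x²+y²) = √(0.186² + -0.859²) = 0.87891
φ = atan2(y, x) mod 360° = atan2(-0.859, 0.186) = 282.2177°
|p|² = ρ² + z² = 0.87891² + 2.463² = 6.83885
κ = 2ρ / |p|² = 2×0.87891 / 6.83885 = 0.25703
θ = 2·atan2(ρ, z) = 2·atan2(0.87891, 2.463) = 0.68552 rad
ℓ = θ/κ = 0.68552/0.25703 = 2.66703

0.2570 282.22 2.6670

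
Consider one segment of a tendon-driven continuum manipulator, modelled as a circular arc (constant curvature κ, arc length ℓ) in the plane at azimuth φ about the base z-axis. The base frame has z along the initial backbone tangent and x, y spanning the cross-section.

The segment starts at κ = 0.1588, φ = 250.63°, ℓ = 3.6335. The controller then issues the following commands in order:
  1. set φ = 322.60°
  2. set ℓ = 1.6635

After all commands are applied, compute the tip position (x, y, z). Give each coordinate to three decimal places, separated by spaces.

initial: κ=0.1588, φ=250.63°, ℓ=3.6335
cmd 1: set φ=322.60° → (κ,φ,ℓ)=(0.1588,322.60°,3.6335) → tip=(0.8099,-0.6192,3.4352)
cmd 2: set ℓ=1.6635 → (κ,φ,ℓ)=(0.1588,322.60°,1.6635) → tip=(0.1735,-0.1327,1.6442)

0.174 -0.133 1.644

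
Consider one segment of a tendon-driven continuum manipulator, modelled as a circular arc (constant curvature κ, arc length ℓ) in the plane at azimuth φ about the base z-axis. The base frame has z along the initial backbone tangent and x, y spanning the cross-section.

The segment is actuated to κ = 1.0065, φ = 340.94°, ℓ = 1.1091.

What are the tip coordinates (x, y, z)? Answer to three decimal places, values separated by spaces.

θ = κ·ℓ = 1.0065 × 1.1091 = 1.11631 rad
ρ = (1 − cos θ)/κ = (1 − 0.43900)/1.0065 = 0.55738
z = sin θ / κ = 0.89849/1.0065 = 0.89268
x = ρ cos φ = 0.55738 × cos(340.94°) = 0.52682
y = ρ sin φ = 0.55738 × sin(340.94°) = -0.18202

0.527 -0.182 0.893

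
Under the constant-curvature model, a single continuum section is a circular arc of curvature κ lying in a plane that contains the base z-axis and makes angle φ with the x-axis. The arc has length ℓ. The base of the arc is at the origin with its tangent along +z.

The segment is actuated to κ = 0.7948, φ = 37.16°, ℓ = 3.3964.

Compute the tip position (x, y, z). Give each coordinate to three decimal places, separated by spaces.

1.909 1.447 0.538

θ = κ·ℓ = 0.7948 × 3.3964 = 2.69946 rad
ρ = (1 − cos θ)/κ = (1 − -0.90384)/0.7948 = 2.39537
z = sin θ / κ = 0.42787/0.7948 = 0.53834
x = ρ cos φ = 2.39537 × cos(37.16°) = 1.90900
y = ρ sin φ = 2.39537 × sin(37.16°) = 1.44691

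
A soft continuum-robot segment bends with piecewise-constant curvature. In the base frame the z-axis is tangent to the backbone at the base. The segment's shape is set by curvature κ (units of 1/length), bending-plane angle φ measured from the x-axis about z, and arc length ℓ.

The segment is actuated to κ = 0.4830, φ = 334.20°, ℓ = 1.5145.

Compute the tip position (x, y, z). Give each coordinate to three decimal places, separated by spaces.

θ = κ·ℓ = 0.4830 × 1.5145 = 0.73150 rad
ρ = (1 − cos θ)/κ = (1 − 0.74417)/0.4830 = 0.52967
z = sin θ / κ = 0.66799/0.4830 = 1.38300
x = ρ cos φ = 0.52967 × cos(334.20°) = 0.47687
y = ρ sin φ = 0.52967 × sin(334.20°) = -0.23053

0.477 -0.231 1.383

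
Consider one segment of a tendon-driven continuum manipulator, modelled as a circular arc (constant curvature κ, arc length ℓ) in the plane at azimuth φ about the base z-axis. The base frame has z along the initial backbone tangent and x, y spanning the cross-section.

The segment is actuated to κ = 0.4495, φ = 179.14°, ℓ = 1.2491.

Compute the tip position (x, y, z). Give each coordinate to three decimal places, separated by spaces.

-0.342 0.005 1.184

θ = κ·ℓ = 0.4495 × 1.2491 = 0.56147 rad
ρ = (1 − cos θ)/κ = (1 − 0.84647)/0.4495 = 0.34155
z = sin θ / κ = 0.53243/0.4495 = 1.18450
x = ρ cos φ = 0.34155 × cos(179.14°) = -0.34151
y = ρ sin φ = 0.34155 × sin(179.14°) = 0.00513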